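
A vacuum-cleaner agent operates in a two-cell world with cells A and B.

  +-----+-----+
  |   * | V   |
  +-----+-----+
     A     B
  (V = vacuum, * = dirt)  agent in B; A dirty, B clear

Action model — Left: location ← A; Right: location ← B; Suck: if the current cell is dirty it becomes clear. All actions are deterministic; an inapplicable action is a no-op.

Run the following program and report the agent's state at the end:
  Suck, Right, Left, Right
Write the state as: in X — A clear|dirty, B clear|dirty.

in B — A dirty, B clear

1) do Suck; now in B — A dirty, B clear
2) do Right; now in B — A dirty, B clear
3) do Left; now in A — A dirty, B clear
4) do Right; now in B — A dirty, B clear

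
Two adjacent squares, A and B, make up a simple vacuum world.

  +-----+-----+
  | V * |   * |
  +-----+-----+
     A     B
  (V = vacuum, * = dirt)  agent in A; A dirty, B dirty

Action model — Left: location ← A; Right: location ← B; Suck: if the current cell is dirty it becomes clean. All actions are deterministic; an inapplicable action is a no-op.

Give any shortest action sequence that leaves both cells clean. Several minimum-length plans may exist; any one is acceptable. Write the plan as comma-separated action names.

Suck, Right, Suck

step 1/3 (Suck): <A|clean|dirty>
step 2/3 (Right): <B|clean|dirty>
step 3/3 (Suck): <B|clean|clean>
min 3: Suck A + move + Suck B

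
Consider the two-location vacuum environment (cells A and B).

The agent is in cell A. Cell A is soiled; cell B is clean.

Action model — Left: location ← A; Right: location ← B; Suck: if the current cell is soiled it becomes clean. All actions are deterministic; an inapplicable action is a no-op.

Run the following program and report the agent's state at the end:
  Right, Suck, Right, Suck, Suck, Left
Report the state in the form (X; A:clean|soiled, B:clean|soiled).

(A; A:soiled, B:clean)

1. Right → (B; A:soiled, B:clean)
2. Suck → (B; A:soiled, B:clean)
3. Right → (B; A:soiled, B:clean)
4. Suck → (B; A:soiled, B:clean)
5. Suck → (B; A:soiled, B:clean)
6. Left → (A; A:soiled, B:clean)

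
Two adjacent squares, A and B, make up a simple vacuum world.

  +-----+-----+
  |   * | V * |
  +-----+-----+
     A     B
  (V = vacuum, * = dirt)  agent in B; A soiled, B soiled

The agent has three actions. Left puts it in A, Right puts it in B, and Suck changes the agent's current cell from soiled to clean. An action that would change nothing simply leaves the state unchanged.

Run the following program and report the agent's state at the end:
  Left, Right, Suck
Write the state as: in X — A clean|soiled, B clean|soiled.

t=1 Left ⇒ in A — A soiled, B soiled
t=2 Right ⇒ in B — A soiled, B soiled
t=3 Suck ⇒ in B — A soiled, B clean

in B — A soiled, B clean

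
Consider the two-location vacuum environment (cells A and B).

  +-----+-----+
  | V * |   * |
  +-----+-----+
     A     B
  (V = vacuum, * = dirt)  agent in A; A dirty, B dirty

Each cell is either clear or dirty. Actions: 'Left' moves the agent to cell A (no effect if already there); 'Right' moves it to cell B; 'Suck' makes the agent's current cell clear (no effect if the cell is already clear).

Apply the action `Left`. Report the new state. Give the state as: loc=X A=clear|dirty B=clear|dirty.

start: loc=A A=dirty B=dirty
[1] after Left: loc=A A=dirty B=dirty

loc=A A=dirty B=dirty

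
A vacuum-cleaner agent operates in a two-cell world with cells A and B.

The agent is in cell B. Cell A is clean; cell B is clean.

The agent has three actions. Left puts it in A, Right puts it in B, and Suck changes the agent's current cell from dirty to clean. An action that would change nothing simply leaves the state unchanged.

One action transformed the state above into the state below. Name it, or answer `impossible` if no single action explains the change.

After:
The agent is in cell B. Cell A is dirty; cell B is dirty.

try  Left: in A — A clean, B clean
try Right: in B — A clean, B clean
try  Suck: in B — A clean, B clean
no single action produces the after-state

impossible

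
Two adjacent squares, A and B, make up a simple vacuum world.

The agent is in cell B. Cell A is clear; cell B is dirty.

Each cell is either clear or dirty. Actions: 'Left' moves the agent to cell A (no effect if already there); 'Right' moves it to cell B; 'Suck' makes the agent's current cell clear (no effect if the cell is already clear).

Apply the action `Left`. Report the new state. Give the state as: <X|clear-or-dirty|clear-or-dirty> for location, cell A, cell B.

<A|clear|dirty>

start: <B|clear|dirty>
[1] after Left: <A|clear|dirty>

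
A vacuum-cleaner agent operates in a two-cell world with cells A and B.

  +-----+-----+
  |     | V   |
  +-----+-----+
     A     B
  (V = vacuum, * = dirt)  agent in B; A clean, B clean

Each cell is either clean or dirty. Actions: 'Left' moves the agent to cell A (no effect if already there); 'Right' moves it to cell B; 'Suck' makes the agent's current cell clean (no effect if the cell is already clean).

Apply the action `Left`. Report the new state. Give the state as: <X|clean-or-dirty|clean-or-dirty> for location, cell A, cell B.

<A|clean|clean>

start: <B|clean|clean>
step 1/1 (Left): <A|clean|clean>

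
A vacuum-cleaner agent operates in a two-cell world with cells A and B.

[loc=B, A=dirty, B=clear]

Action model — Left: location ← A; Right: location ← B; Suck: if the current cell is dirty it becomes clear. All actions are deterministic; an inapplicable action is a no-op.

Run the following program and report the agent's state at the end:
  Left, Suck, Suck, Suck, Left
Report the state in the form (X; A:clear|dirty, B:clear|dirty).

1. Left → (A; A:dirty, B:clear)
2. Suck → (A; A:clear, B:clear)
3. Suck → (A; A:clear, B:clear)
4. Suck → (A; A:clear, B:clear)
5. Left → (A; A:clear, B:clear)

(A; A:clear, B:clear)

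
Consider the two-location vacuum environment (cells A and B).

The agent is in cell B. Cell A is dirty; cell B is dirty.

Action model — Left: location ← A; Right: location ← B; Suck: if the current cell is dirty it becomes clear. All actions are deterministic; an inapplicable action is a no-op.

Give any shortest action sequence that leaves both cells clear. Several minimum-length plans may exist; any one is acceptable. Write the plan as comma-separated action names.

1. Suck → loc=B A=dirty B=clear
2. Left → loc=A A=dirty B=clear
3. Suck → loc=A A=clear B=clear
min 3: Suck B + move + Suck A

Suck, Left, Suck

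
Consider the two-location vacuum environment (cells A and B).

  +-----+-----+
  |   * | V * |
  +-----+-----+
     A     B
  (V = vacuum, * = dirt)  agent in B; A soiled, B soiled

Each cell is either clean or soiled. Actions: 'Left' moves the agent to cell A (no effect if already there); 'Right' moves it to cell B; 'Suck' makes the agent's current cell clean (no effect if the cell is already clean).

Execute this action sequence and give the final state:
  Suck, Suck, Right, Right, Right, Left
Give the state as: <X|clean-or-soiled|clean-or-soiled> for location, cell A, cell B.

Suck (#1): <B|soiled|clean>
Suck (#2): <B|soiled|clean>
Right (#3): <B|soiled|clean>
Right (#4): <B|soiled|clean>
Right (#5): <B|soiled|clean>
Left (#6): <A|soiled|clean>

<A|soiled|clean>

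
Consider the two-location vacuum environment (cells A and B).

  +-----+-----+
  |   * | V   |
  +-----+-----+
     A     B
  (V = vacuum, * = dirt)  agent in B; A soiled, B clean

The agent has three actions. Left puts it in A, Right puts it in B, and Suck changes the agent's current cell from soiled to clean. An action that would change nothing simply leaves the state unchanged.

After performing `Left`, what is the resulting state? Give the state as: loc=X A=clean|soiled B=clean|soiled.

loc=A A=soiled B=clean

start: loc=B A=soiled B=clean
1. Left → loc=A A=soiled B=clean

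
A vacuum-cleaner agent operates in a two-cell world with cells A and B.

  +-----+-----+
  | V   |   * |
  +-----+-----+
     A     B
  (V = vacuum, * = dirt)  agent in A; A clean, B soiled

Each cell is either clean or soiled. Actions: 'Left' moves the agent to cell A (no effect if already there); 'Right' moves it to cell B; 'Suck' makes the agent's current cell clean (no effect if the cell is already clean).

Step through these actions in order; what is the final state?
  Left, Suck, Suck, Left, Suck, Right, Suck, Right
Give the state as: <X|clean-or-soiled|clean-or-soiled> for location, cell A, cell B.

<B|clean|clean>

t=1 Left ⇒ <A|clean|soiled>
t=2 Suck ⇒ <A|clean|soiled>
t=3 Suck ⇒ <A|clean|soiled>
t=4 Left ⇒ <A|clean|soiled>
t=5 Suck ⇒ <A|clean|soiled>
t=6 Right ⇒ <B|clean|soiled>
t=7 Suck ⇒ <B|clean|clean>
t=8 Right ⇒ <B|clean|clean>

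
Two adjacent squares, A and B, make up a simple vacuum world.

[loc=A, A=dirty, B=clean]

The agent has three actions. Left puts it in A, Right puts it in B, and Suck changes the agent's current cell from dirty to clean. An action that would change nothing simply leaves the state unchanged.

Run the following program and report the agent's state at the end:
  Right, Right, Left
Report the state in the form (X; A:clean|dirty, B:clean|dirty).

step 1/3 (Right): (B; A:dirty, B:clean)
step 2/3 (Right): (B; A:dirty, B:clean)
step 3/3 (Left): (A; A:dirty, B:clean)

(A; A:dirty, B:clean)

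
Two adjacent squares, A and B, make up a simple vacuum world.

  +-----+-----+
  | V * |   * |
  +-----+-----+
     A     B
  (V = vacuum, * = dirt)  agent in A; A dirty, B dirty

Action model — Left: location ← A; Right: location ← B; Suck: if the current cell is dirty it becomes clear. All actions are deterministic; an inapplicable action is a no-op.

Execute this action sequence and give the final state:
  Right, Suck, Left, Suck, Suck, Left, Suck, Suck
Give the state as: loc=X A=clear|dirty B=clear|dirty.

loc=A A=clear B=clear

step 1/8 (Right): loc=B A=dirty B=dirty
step 2/8 (Suck): loc=B A=dirty B=clear
step 3/8 (Left): loc=A A=dirty B=clear
step 4/8 (Suck): loc=A A=clear B=clear
step 5/8 (Suck): loc=A A=clear B=clear
step 6/8 (Left): loc=A A=clear B=clear
step 7/8 (Suck): loc=A A=clear B=clear
step 8/8 (Suck): loc=A A=clear B=clear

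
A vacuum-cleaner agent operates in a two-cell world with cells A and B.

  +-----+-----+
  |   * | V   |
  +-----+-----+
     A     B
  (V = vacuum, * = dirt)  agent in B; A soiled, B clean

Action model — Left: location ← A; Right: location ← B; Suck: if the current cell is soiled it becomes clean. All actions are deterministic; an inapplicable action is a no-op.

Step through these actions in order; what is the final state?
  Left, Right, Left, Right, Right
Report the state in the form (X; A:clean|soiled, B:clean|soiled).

(B; A:soiled, B:clean)

1) do Left; now (A; A:soiled, B:clean)
2) do Right; now (B; A:soiled, B:clean)
3) do Left; now (A; A:soiled, B:clean)
4) do Right; now (B; A:soiled, B:clean)
5) do Right; now (B; A:soiled, B:clean)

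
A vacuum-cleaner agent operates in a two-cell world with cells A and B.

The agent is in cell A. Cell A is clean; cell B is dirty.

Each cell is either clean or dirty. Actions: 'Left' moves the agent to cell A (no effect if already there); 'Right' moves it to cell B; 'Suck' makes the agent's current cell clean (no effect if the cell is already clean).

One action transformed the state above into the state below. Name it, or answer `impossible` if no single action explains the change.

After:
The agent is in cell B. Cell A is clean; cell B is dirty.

Right

try  Left: in A — A clean, B dirty
try Right: in B — A clean, B dirty  ← match
try  Suck: in A — A clean, B dirty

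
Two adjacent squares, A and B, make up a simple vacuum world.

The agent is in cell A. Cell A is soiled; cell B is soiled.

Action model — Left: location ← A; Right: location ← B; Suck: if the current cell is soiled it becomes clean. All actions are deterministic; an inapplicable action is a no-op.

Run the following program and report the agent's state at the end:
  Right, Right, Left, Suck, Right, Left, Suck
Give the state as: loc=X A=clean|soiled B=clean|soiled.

[1] after Right: loc=B A=soiled B=soiled
[2] after Right: loc=B A=soiled B=soiled
[3] after Left: loc=A A=soiled B=soiled
[4] after Suck: loc=A A=clean B=soiled
[5] after Right: loc=B A=clean B=soiled
[6] after Left: loc=A A=clean B=soiled
[7] after Suck: loc=A A=clean B=soiled

loc=A A=clean B=soiled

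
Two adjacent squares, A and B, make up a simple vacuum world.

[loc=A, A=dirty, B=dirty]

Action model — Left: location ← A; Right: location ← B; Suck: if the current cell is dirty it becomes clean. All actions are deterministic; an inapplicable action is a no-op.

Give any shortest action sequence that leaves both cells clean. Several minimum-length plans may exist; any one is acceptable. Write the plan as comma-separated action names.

t=1 Suck ⇒ in A — A clean, B dirty
t=2 Right ⇒ in B — A clean, B dirty
t=3 Suck ⇒ in B — A clean, B clean
min 3: Suck A + move + Suck B

Suck, Right, Suck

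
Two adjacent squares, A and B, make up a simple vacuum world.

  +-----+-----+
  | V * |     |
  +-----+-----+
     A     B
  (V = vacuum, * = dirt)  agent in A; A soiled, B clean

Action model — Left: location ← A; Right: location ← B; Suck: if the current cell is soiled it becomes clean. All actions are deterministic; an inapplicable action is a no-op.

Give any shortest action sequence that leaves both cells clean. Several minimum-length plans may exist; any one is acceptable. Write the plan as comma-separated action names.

Suck

1. Suck → in A — A clean, B clean
min 1: A is soiled, one Suck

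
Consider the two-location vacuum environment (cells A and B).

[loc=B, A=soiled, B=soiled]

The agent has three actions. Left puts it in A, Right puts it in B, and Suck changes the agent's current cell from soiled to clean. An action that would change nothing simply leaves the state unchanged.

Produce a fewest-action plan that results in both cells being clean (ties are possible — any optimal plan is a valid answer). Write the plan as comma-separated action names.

t=1 Suck ⇒ in B — A soiled, B clean
t=2 Left ⇒ in A — A soiled, B clean
t=3 Suck ⇒ in A — A clean, B clean
min 3: Suck B + move + Suck A

Suck, Left, Suck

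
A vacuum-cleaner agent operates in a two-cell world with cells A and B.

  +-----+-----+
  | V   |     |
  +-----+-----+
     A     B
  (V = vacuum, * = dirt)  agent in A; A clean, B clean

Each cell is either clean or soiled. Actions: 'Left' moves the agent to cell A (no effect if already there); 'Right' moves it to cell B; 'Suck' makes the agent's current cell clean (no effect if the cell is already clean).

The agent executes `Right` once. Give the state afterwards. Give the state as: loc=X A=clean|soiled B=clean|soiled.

loc=B A=clean B=clean

start: loc=A A=clean B=clean
step 1/1 (Right): loc=B A=clean B=clean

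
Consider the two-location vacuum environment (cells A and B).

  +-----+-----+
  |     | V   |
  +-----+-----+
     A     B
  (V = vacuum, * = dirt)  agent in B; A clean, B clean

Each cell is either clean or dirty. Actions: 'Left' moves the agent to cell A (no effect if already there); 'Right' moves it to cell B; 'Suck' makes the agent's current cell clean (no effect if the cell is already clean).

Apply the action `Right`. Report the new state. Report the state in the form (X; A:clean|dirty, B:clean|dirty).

(B; A:clean, B:clean)

start: (B; A:clean, B:clean)
1. Right → (B; A:clean, B:clean)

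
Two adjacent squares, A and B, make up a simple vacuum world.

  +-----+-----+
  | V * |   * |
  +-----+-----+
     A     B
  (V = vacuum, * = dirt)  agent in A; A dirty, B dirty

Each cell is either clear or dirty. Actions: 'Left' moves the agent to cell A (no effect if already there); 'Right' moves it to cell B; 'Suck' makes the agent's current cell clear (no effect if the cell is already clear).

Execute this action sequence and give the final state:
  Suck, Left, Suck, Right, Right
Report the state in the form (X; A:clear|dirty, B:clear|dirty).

1. Suck → (A; A:clear, B:dirty)
2. Left → (A; A:clear, B:dirty)
3. Suck → (A; A:clear, B:dirty)
4. Right → (B; A:clear, B:dirty)
5. Right → (B; A:clear, B:dirty)

(B; A:clear, B:dirty)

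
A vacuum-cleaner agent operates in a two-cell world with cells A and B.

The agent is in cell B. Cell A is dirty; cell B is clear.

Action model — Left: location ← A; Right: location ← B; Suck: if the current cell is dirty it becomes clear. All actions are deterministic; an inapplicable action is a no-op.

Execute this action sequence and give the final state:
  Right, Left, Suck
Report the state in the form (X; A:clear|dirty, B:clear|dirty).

(A; A:clear, B:clear)

1) do Right; now (B; A:dirty, B:clear)
2) do Left; now (A; A:dirty, B:clear)
3) do Suck; now (A; A:clear, B:clear)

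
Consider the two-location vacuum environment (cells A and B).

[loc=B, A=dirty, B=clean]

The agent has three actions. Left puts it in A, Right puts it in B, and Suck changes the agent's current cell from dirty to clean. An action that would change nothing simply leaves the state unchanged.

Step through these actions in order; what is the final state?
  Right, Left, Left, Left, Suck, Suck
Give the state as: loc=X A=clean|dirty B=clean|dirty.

1. Right → loc=B A=dirty B=clean
2. Left → loc=A A=dirty B=clean
3. Left → loc=A A=dirty B=clean
4. Left → loc=A A=dirty B=clean
5. Suck → loc=A A=clean B=clean
6. Suck → loc=A A=clean B=clean

loc=A A=clean B=clean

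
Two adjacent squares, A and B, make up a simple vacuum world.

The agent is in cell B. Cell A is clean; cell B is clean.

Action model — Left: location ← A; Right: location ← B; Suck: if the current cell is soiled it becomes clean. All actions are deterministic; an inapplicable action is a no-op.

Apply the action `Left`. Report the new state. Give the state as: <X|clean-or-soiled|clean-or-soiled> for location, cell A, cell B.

<A|clean|clean>

start: <B|clean|clean>
step 1/1 (Left): <A|clean|clean>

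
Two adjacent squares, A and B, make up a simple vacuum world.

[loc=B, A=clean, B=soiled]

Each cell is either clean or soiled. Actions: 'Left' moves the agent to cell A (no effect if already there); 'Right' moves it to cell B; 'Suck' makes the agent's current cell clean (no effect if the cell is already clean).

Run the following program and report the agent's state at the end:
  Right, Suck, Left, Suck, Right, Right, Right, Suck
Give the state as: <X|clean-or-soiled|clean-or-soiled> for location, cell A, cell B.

Right (#1): <B|clean|soiled>
Suck (#2): <B|clean|clean>
Left (#3): <A|clean|clean>
Suck (#4): <A|clean|clean>
Right (#5): <B|clean|clean>
Right (#6): <B|clean|clean>
Right (#7): <B|clean|clean>
Suck (#8): <B|clean|clean>

<B|clean|clean>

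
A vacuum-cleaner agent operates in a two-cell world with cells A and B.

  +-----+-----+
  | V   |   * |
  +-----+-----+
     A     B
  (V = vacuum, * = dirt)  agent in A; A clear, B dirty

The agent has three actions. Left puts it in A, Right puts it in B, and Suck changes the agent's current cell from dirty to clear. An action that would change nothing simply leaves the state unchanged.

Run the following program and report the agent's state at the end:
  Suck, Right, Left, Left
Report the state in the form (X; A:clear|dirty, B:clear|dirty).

Suck (#1): (A; A:clear, B:dirty)
Right (#2): (B; A:clear, B:dirty)
Left (#3): (A; A:clear, B:dirty)
Left (#4): (A; A:clear, B:dirty)

(A; A:clear, B:dirty)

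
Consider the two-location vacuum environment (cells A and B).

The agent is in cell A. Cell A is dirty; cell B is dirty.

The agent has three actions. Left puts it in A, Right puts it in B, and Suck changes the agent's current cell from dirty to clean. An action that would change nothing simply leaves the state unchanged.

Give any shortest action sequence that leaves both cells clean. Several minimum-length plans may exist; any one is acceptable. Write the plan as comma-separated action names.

Suck, Right, Suck

1) do Suck; now loc=A A=clean B=dirty
2) do Right; now loc=B A=clean B=dirty
3) do Suck; now loc=B A=clean B=clean
min 3: Suck A + move + Suck B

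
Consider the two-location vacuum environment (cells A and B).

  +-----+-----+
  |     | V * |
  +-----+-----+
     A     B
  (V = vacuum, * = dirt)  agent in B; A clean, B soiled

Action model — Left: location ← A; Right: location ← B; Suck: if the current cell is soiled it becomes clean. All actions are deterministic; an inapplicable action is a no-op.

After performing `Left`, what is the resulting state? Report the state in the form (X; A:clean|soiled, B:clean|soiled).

(A; A:clean, B:soiled)

start: (B; A:clean, B:soiled)
t=1 Left ⇒ (A; A:clean, B:soiled)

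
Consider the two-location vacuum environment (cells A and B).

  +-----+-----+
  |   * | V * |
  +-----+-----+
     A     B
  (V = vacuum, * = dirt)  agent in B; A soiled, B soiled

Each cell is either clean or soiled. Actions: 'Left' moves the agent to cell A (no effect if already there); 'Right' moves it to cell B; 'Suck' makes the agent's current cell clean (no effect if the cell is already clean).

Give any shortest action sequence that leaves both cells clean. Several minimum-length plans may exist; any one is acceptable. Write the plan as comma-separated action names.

Suck, Left, Suck

[1] after Suck: in B — A soiled, B clean
[2] after Left: in A — A soiled, B clean
[3] after Suck: in A — A clean, B clean
min 3: Suck B + move + Suck A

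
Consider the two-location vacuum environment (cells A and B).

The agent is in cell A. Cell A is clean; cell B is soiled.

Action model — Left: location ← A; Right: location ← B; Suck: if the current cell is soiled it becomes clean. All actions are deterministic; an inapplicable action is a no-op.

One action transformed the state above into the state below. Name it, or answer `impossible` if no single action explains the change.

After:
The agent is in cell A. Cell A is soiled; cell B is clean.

impossible

try  Left: <A|clean|soiled>
try Right: <B|clean|soiled>
try  Suck: <A|clean|soiled>
no single action produces the after-state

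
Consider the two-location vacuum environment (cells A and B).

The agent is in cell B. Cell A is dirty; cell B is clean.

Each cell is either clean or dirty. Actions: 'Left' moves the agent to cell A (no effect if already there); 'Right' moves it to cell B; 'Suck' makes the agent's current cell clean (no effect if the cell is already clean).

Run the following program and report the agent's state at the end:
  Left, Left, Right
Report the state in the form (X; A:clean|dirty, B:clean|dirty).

(B; A:dirty, B:clean)

1) do Left; now (A; A:dirty, B:clean)
2) do Left; now (A; A:dirty, B:clean)
3) do Right; now (B; A:dirty, B:clean)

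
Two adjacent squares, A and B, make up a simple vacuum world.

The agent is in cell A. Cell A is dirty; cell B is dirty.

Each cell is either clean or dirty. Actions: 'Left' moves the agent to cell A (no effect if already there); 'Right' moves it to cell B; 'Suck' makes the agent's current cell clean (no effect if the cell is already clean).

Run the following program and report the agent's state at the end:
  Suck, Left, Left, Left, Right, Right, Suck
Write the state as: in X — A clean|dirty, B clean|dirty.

in B — A clean, B clean

1. Suck → in A — A clean, B dirty
2. Left → in A — A clean, B dirty
3. Left → in A — A clean, B dirty
4. Left → in A — A clean, B dirty
5. Right → in B — A clean, B dirty
6. Right → in B — A clean, B dirty
7. Suck → in B — A clean, B clean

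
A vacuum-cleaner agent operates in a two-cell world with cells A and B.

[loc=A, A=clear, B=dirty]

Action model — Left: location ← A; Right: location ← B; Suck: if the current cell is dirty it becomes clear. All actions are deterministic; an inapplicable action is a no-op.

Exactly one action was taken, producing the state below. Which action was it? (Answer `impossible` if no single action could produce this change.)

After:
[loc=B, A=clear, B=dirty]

try  Left: (A; A:clear, B:dirty)
try Right: (B; A:clear, B:dirty)  ← match
try  Suck: (A; A:clear, B:dirty)

Right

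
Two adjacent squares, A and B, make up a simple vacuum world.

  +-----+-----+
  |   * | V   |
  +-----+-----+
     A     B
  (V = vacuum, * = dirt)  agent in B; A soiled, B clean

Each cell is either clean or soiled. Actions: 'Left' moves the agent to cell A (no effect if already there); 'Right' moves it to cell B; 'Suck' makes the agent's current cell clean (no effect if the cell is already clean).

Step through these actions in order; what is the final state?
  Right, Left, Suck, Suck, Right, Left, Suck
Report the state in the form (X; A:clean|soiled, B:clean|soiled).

(A; A:clean, B:clean)

1) do Right; now (B; A:soiled, B:clean)
2) do Left; now (A; A:soiled, B:clean)
3) do Suck; now (A; A:clean, B:clean)
4) do Suck; now (A; A:clean, B:clean)
5) do Right; now (B; A:clean, B:clean)
6) do Left; now (A; A:clean, B:clean)
7) do Suck; now (A; A:clean, B:clean)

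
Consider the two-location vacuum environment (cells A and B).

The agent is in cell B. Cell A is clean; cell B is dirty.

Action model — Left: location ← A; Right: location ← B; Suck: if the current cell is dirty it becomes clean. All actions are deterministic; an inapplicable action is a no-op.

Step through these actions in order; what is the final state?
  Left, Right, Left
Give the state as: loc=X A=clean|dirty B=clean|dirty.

[1] after Left: loc=A A=clean B=dirty
[2] after Right: loc=B A=clean B=dirty
[3] after Left: loc=A A=clean B=dirty

loc=A A=clean B=dirty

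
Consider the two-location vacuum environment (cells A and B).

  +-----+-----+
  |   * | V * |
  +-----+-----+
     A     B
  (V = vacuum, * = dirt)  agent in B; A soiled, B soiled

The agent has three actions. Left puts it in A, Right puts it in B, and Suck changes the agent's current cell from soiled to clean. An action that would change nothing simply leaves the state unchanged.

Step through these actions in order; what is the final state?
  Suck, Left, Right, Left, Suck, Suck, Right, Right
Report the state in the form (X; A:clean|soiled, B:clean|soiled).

(B; A:clean, B:clean)

1) do Suck; now (B; A:soiled, B:clean)
2) do Left; now (A; A:soiled, B:clean)
3) do Right; now (B; A:soiled, B:clean)
4) do Left; now (A; A:soiled, B:clean)
5) do Suck; now (A; A:clean, B:clean)
6) do Suck; now (A; A:clean, B:clean)
7) do Right; now (B; A:clean, B:clean)
8) do Right; now (B; A:clean, B:clean)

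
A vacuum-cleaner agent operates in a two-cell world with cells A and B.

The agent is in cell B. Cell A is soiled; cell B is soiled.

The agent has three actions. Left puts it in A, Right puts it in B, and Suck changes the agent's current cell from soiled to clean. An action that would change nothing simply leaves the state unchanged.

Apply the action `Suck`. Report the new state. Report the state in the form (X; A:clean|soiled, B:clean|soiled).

(B; A:soiled, B:clean)

start: (B; A:soiled, B:soiled)
step 1/1 (Suck): (B; A:soiled, B:clean)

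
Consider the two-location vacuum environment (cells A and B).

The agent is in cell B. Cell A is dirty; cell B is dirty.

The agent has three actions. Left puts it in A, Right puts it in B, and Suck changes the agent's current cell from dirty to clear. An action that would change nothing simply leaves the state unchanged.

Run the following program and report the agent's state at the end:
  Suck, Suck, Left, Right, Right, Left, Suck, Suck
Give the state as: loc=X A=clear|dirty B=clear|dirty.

loc=A A=clear B=clear

Suck (#1): loc=B A=dirty B=clear
Suck (#2): loc=B A=dirty B=clear
Left (#3): loc=A A=dirty B=clear
Right (#4): loc=B A=dirty B=clear
Right (#5): loc=B A=dirty B=clear
Left (#6): loc=A A=dirty B=clear
Suck (#7): loc=A A=clear B=clear
Suck (#8): loc=A A=clear B=clear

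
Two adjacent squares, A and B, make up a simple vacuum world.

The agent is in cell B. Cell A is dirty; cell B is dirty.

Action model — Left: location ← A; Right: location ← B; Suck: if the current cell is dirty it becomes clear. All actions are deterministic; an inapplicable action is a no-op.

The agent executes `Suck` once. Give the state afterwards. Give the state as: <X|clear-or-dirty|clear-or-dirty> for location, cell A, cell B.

start: <B|dirty|dirty>
[1] after Suck: <B|dirty|clear>

<B|dirty|clear>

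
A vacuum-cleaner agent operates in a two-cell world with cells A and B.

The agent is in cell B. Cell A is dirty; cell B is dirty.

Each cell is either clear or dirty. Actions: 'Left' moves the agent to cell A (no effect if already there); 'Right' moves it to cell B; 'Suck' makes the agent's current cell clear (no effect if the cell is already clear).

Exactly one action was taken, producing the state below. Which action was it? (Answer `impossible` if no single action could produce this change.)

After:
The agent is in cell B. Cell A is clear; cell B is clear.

impossible

try  Left: loc=A A=dirty B=dirty
try Right: loc=B A=dirty B=dirty
try  Suck: loc=B A=dirty B=clear
no single action produces the after-state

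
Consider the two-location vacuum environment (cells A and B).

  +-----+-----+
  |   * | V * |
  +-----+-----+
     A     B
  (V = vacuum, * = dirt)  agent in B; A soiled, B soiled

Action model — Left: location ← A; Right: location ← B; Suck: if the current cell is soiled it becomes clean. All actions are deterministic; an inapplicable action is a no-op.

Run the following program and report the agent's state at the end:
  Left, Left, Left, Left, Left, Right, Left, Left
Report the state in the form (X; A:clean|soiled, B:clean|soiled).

[1] after Left: (A; A:soiled, B:soiled)
[2] after Left: (A; A:soiled, B:soiled)
[3] after Left: (A; A:soiled, B:soiled)
[4] after Left: (A; A:soiled, B:soiled)
[5] after Left: (A; A:soiled, B:soiled)
[6] after Right: (B; A:soiled, B:soiled)
[7] after Left: (A; A:soiled, B:soiled)
[8] after Left: (A; A:soiled, B:soiled)

(A; A:soiled, B:soiled)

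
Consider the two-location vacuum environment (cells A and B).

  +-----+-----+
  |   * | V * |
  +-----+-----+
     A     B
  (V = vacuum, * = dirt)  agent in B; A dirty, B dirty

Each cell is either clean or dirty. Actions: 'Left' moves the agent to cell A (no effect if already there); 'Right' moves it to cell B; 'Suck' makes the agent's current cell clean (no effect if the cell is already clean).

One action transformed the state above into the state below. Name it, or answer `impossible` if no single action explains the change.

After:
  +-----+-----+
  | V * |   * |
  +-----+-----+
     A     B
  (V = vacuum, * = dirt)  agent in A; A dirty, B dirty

Left

try  Left: in A — A dirty, B dirty  ← match
try Right: in B — A dirty, B dirty
try  Suck: in B — A dirty, B clean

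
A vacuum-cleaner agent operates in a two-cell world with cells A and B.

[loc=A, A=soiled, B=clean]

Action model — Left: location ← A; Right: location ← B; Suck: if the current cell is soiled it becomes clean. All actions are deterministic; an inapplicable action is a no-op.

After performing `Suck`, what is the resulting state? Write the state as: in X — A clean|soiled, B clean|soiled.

start: in A — A soiled, B clean
Suck (#1): in A — A clean, B clean

in A — A clean, B clean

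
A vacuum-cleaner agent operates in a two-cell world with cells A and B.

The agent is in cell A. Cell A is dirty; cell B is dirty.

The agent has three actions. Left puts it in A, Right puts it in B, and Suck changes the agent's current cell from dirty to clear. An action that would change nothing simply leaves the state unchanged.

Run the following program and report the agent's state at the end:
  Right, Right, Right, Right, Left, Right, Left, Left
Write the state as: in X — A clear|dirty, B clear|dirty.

in A — A dirty, B dirty

Right (#1): in B — A dirty, B dirty
Right (#2): in B — A dirty, B dirty
Right (#3): in B — A dirty, B dirty
Right (#4): in B — A dirty, B dirty
Left (#5): in A — A dirty, B dirty
Right (#6): in B — A dirty, B dirty
Left (#7): in A — A dirty, B dirty
Left (#8): in A — A dirty, B dirty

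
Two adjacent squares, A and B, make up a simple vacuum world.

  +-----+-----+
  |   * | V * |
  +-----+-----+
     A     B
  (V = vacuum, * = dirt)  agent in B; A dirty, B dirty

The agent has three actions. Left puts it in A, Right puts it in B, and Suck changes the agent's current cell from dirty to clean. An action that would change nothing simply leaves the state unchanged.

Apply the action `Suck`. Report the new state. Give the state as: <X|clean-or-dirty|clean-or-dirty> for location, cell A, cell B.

<B|dirty|clean>

start: <B|dirty|dirty>
t=1 Suck ⇒ <B|dirty|clean>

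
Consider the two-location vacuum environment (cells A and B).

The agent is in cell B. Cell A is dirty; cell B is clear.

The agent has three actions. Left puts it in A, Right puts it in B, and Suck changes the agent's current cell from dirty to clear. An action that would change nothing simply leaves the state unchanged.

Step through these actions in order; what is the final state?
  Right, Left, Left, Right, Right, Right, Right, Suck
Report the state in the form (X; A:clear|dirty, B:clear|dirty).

1) do Right; now (B; A:dirty, B:clear)
2) do Left; now (A; A:dirty, B:clear)
3) do Left; now (A; A:dirty, B:clear)
4) do Right; now (B; A:dirty, B:clear)
5) do Right; now (B; A:dirty, B:clear)
6) do Right; now (B; A:dirty, B:clear)
7) do Right; now (B; A:dirty, B:clear)
8) do Suck; now (B; A:dirty, B:clear)

(B; A:dirty, B:clear)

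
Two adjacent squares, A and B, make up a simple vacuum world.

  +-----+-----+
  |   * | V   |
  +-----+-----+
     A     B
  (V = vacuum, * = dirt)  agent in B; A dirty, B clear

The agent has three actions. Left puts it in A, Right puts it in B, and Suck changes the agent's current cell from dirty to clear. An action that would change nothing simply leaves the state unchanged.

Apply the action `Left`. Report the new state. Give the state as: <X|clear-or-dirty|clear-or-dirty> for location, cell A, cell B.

start: <B|dirty|clear>
[1] after Left: <A|dirty|clear>

<A|dirty|clear>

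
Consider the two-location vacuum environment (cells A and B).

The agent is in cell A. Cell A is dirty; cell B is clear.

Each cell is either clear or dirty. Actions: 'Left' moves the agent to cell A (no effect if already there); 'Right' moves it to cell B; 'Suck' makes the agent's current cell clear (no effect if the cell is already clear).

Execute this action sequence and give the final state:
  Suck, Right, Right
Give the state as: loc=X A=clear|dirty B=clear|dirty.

t=1 Suck ⇒ loc=A A=clear B=clear
t=2 Right ⇒ loc=B A=clear B=clear
t=3 Right ⇒ loc=B A=clear B=clear

loc=B A=clear B=clear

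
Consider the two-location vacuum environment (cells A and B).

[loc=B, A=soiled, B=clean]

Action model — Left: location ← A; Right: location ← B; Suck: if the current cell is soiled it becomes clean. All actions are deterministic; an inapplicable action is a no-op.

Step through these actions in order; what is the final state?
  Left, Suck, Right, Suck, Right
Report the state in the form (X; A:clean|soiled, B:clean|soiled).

(B; A:clean, B:clean)

[1] after Left: (A; A:soiled, B:clean)
[2] after Suck: (A; A:clean, B:clean)
[3] after Right: (B; A:clean, B:clean)
[4] after Suck: (B; A:clean, B:clean)
[5] after Right: (B; A:clean, B:clean)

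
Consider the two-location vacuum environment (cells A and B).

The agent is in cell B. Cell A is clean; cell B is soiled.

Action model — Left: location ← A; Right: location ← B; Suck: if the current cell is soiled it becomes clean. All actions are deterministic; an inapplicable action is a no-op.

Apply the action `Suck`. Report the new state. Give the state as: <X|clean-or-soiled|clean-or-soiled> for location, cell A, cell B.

start: <B|clean|soiled>
[1] after Suck: <B|clean|clean>

<B|clean|clean>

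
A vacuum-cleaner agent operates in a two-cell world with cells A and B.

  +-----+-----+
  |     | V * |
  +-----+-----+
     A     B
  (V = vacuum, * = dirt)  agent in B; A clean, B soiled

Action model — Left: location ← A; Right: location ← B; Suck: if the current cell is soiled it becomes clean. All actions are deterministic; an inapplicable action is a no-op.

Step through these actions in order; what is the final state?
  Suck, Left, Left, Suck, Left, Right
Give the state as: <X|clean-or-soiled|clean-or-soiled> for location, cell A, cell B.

<B|clean|clean>

1. Suck → <B|clean|clean>
2. Left → <A|clean|clean>
3. Left → <A|clean|clean>
4. Suck → <A|clean|clean>
5. Left → <A|clean|clean>
6. Right → <B|clean|clean>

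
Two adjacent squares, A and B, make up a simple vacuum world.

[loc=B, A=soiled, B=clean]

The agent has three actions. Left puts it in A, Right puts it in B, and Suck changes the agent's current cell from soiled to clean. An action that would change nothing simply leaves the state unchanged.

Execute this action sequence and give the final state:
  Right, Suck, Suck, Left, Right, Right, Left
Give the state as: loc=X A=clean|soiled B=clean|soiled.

loc=A A=soiled B=clean

[1] after Right: loc=B A=soiled B=clean
[2] after Suck: loc=B A=soiled B=clean
[3] after Suck: loc=B A=soiled B=clean
[4] after Left: loc=A A=soiled B=clean
[5] after Right: loc=B A=soiled B=clean
[6] after Right: loc=B A=soiled B=clean
[7] after Left: loc=A A=soiled B=clean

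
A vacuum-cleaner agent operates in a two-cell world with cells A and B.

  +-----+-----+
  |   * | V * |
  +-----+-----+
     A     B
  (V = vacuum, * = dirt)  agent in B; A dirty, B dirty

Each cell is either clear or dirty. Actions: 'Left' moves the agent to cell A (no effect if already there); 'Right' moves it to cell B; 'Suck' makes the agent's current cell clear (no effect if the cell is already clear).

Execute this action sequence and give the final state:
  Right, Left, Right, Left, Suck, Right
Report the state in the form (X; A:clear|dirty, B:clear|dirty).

(B; A:clear, B:dirty)

step 1/6 (Right): (B; A:dirty, B:dirty)
step 2/6 (Left): (A; A:dirty, B:dirty)
step 3/6 (Right): (B; A:dirty, B:dirty)
step 4/6 (Left): (A; A:dirty, B:dirty)
step 5/6 (Suck): (A; A:clear, B:dirty)
step 6/6 (Right): (B; A:clear, B:dirty)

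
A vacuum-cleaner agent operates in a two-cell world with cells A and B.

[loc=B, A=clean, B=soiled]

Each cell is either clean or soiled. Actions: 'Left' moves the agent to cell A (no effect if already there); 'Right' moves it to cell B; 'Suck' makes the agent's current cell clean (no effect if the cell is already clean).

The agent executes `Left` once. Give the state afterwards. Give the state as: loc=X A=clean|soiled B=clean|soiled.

start: loc=B A=clean B=soiled
Left (#1): loc=A A=clean B=soiled

loc=A A=clean B=soiled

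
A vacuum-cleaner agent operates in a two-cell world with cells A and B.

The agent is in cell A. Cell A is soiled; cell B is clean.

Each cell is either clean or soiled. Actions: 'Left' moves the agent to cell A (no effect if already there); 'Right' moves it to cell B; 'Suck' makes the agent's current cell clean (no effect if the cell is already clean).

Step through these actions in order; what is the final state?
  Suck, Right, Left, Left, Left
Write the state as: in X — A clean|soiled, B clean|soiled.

[1] after Suck: in A — A clean, B clean
[2] after Right: in B — A clean, B clean
[3] after Left: in A — A clean, B clean
[4] after Left: in A — A clean, B clean
[5] after Left: in A — A clean, B clean

in A — A clean, B clean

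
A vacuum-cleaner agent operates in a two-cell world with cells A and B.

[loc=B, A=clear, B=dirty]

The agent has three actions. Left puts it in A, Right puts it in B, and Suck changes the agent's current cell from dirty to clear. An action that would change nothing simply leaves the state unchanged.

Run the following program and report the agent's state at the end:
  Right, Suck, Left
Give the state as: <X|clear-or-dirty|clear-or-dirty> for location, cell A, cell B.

<A|clear|clear>

step 1/3 (Right): <B|clear|dirty>
step 2/3 (Suck): <B|clear|clear>
step 3/3 (Left): <A|clear|clear>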